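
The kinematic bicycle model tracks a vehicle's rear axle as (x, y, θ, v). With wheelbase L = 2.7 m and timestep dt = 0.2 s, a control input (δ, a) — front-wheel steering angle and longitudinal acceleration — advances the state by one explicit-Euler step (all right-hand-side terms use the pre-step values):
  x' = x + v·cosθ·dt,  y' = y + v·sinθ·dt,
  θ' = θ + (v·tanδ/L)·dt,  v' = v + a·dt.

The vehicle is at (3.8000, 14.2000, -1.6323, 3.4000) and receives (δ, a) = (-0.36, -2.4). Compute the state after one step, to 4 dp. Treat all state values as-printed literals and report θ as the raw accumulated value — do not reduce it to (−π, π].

x' = 3.8000 + 3.4000·cos(-1.6323)·0.2 = 3.7582
y' = 14.2000 + 3.4000·sin(-1.6323)·0.2 = 13.5213
θ' = -1.6323 + (3.4000/2.7)·tan(-0.36)·0.2 = -1.7271
v' = 3.4000 − 2.4000·0.2 = 2.9200

(3.7582, 13.5213, -1.7271, 2.9200)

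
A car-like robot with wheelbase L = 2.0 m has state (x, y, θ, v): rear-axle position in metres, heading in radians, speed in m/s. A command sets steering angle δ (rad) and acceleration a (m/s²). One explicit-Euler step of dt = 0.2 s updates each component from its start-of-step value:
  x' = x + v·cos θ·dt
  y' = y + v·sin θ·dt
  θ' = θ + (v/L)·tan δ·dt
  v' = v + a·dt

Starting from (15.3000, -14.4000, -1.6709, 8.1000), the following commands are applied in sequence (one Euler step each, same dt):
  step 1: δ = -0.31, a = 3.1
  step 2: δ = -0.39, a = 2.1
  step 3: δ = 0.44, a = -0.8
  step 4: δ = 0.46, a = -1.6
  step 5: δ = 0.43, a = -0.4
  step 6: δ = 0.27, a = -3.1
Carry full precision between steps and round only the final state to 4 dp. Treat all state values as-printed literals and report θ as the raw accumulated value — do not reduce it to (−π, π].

(13.9866, -23.9129, -0.7790, 7.9600)

after step 1 (δ=-0.31, a=3.1): (15.138103, -16.011890, -1.930365, 8.720000)
after step 2 (δ=-0.39, a=2.1): (14.524440, -17.644359, -2.288805, 9.140000)
after step 3 (δ=0.44, a=-0.8): (13.321824, -19.021057, -1.858512, 8.980000)
after step 4 (δ=0.46, a=-1.6): (12.812187, -20.743232, -1.413599, 8.660000)
after step 5 (δ=0.43, a=-0.4): (13.083333, -22.453876, -1.016433, 8.580000)
after step 6 (δ=0.27, a=-3.1): (13.986639, -23.912880, -0.778974, 7.960000)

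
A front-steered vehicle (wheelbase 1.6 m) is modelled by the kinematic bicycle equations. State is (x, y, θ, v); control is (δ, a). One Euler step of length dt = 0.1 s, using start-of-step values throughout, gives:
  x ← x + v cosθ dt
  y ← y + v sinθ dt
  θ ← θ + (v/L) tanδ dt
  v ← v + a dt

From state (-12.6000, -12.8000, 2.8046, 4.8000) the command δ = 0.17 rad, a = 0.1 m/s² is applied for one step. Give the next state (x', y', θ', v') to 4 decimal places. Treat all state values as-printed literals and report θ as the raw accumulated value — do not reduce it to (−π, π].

(-13.0530, -12.6413, 2.8561, 4.8100)

x' = -12.6000 + 4.8000·cos(2.8046)·0.1 = -13.0530
y' = -12.8000 + 4.8000·sin(2.8046)·0.1 = -12.6413
θ' = 2.8046 + (4.8000/1.6)·tan(0.17)·0.1 = 2.8561
v' = 4.8000 + 0.1000·0.1 = 4.8100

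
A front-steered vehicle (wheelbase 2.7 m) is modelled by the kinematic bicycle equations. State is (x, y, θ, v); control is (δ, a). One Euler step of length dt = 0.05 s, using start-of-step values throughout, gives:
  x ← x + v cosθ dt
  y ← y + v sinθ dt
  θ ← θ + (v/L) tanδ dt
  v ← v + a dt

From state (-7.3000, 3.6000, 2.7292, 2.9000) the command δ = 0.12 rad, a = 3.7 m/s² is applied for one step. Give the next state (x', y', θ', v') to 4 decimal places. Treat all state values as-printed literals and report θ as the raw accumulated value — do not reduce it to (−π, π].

(-7.4328, 3.6581, 2.7357, 3.0850)

x' = -7.3000 + 2.9000·cos(2.7292)·0.05 = -7.4328
y' = 3.6000 + 2.9000·sin(2.7292)·0.05 = 3.6581
θ' = 2.7292 + (2.9000/2.7)·tan(0.12)·0.05 = 2.7357
v' = 2.9000 + 3.7000·0.05 = 3.0850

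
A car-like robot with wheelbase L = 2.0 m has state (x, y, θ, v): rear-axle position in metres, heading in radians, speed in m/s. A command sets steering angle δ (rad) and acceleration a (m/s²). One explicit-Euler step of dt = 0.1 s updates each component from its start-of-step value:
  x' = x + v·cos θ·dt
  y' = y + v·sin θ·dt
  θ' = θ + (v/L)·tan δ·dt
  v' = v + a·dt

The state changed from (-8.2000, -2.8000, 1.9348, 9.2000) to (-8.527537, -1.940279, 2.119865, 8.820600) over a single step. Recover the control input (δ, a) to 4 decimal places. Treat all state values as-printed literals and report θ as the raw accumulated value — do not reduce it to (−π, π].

δ = 0.3825, a = -3.7940

a = (v'−v)/dt = (-0.379400)/0.1 = -3.7940
Δθ = θ'−θ = 0.185065;  (v·dt/L) = 9.2000·0.1/2.0 = 0.460000
tan δ = Δθ·L/(v·dt) = 0.402315  →  δ = 0.3825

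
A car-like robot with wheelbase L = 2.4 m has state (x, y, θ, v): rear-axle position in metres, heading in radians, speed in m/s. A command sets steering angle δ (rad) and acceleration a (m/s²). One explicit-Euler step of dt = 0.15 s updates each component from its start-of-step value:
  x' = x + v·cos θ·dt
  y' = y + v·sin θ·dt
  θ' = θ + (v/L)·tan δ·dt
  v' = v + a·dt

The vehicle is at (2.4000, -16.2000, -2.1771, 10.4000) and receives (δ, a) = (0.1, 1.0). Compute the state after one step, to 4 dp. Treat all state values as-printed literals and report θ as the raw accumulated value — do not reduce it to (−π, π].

x' = 2.4000 + 10.4000·cos(-2.1771)·0.15 = 1.5111
y' = -16.2000 + 10.4000·sin(-2.1771)·0.15 = -17.4819
θ' = -2.1771 + (10.4000/2.4)·tan(0.1)·0.15 = -2.1119
v' = 10.4000 + 1.0000·0.15 = 10.5500

(1.5111, -17.4819, -2.1119, 10.5500)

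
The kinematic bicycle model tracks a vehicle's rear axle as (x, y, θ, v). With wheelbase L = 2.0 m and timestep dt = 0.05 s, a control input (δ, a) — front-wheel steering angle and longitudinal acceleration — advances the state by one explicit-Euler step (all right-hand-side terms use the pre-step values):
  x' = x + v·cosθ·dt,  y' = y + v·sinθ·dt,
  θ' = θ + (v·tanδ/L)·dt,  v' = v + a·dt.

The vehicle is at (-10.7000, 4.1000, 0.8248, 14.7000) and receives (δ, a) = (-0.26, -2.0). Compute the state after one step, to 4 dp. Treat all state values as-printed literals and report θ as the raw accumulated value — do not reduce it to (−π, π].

x' = -10.7000 + 14.7000·cos(0.8248)·0.05 = -10.2012
y' = 4.1000 + 14.7000·sin(0.8248)·0.05 = 4.6398
θ' = 0.8248 + (14.7000/2.0)·tan(-0.26)·0.05 = 0.7270
v' = 14.7000 − 2.0000·0.05 = 14.6000

(-10.2012, 4.6398, 0.7270, 14.6000)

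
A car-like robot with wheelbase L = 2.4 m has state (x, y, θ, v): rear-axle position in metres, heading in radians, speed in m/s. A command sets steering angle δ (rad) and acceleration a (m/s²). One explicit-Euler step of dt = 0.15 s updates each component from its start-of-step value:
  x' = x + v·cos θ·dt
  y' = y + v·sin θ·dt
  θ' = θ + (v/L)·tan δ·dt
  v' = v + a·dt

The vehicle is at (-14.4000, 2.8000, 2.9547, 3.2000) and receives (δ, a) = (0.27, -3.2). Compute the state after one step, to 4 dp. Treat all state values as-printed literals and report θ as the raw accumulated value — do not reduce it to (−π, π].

x' = -14.4000 + 3.2000·cos(2.9547)·0.15 = -14.8716
y' = 2.8000 + 3.2000·sin(2.9547)·0.15 = 2.8892
θ' = 2.9547 + (3.2000/2.4)·tan(0.27)·0.15 = 3.0101
v' = 3.2000 − 3.2000·0.15 = 2.7200

(-14.8716, 2.8892, 3.0101, 2.7200)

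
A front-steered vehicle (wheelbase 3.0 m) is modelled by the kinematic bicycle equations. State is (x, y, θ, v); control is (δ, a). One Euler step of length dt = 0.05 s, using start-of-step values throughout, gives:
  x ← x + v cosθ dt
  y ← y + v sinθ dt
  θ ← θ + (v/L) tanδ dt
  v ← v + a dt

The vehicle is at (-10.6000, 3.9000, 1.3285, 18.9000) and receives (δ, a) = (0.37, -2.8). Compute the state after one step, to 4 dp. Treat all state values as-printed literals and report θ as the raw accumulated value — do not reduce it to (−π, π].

(-10.3733, 4.8174, 1.4507, 18.7600)

x' = -10.6000 + 18.9000·cos(1.3285)·0.05 = -10.3733
y' = 3.9000 + 18.9000·sin(1.3285)·0.05 = 4.8174
θ' = 1.3285 + (18.9000/3.0)·tan(0.37)·0.05 = 1.4507
v' = 18.9000 − 2.8000·0.05 = 18.7600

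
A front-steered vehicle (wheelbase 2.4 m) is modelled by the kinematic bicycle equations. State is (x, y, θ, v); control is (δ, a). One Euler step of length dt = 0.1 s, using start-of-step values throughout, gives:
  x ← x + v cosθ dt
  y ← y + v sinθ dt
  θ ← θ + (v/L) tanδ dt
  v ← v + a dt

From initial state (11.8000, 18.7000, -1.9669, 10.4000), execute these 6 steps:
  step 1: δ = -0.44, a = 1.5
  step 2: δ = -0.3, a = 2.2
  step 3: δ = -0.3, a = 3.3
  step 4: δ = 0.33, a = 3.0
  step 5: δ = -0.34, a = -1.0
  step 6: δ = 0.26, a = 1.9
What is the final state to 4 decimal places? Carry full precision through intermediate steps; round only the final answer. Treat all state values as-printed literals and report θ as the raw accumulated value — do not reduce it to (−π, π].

(7.6051, 13.7844, -2.3301, 11.4900)

after step 1 (δ=-0.44, a=1.5): (11.398740, 17.740526, -2.170905, 10.550000)
after step 2 (δ=-0.3, a=2.2): (10.802948, 16.869861, -2.306884, 10.770000)
after step 3 (δ=-0.3, a=3.3): (10.079857, 16.071696, -2.445699, 11.100000)
after step 4 (δ=0.33, a=3.0): (9.227953, 15.360106, -2.287281, 11.400000)
after step 5 (δ=-0.34, a=-1.0): (8.479272, 14.500410, -2.455306, 11.300000)
after step 6 (δ=0.26, a=1.9): (7.605100, 13.784364, -2.330054, 11.490000)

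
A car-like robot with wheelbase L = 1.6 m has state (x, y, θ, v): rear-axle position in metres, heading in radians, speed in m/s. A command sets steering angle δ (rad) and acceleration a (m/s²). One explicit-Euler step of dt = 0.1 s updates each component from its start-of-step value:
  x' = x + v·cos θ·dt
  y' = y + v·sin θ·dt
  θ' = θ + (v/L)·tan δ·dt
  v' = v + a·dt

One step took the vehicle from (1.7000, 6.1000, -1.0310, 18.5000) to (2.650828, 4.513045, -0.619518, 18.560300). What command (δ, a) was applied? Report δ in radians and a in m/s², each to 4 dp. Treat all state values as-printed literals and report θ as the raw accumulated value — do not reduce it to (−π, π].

a = (v'−v)/dt = (0.060300)/0.1 = 0.6030
Δθ = θ'−θ = 0.411482;  (v·dt/L) = 18.5000·0.1/1.6 = 1.156250
tan δ = Δθ·L/(v·dt) = 0.355876  →  δ = 0.3419

δ = 0.3419, a = 0.6030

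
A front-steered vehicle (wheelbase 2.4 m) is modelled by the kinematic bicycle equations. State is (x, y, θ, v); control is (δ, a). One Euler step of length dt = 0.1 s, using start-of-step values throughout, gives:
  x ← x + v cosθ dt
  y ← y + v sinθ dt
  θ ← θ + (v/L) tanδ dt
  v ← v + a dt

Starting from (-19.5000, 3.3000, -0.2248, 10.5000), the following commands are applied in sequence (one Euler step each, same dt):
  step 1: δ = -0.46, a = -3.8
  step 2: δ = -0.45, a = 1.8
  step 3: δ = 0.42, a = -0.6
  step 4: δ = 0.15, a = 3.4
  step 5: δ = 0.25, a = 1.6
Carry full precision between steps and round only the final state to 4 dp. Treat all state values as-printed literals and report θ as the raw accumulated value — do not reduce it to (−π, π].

(-14.8392, 1.1639, -0.2765, 10.7400)

after step 1 (δ=-0.46, a=-3.8): (-18.476419, 3.065943, -0.441559, 10.120000)
after step 2 (δ=-0.45, a=1.8): (-17.561484, 2.633466, -0.645247, 10.300000)
after step 3 (δ=0.42, a=-0.6): (-16.738564, 2.014028, -0.453593, 10.240000)
after step 4 (δ=0.15, a=3.4): (-15.818112, 1.565313, -0.389109, 10.580000)
after step 5 (δ=0.25, a=1.6): (-14.839200, 1.163946, -0.276545, 10.740000)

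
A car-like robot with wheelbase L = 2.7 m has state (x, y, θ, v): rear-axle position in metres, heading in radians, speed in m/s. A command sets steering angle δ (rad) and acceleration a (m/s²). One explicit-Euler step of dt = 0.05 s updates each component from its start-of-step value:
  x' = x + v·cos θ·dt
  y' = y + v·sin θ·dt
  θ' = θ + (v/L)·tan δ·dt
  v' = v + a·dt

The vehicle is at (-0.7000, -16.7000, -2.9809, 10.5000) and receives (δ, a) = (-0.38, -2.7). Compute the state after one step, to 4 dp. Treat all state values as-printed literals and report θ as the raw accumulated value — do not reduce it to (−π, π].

x' = -0.7000 + 10.5000·cos(-2.9809)·0.05 = -1.2182
y' = -16.7000 + 10.5000·sin(-2.9809)·0.05 = -16.7840
θ' = -2.9809 + (10.5000/2.7)·tan(-0.38)·0.05 = -3.0586
v' = 10.5000 − 2.7000·0.05 = 10.3650

(-1.2182, -16.7840, -3.0586, 10.3650)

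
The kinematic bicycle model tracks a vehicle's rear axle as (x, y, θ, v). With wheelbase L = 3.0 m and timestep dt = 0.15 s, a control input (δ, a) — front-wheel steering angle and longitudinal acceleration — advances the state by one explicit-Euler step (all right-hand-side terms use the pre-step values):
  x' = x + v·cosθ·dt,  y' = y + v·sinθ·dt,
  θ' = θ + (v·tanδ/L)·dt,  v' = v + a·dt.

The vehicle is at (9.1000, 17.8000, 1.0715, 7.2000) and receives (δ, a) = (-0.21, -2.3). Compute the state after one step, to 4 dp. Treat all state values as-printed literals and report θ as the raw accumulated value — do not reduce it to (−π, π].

x' = 9.1000 + 7.2000·cos(1.0715)·0.15 = 9.6171
y' = 17.8000 + 7.2000·sin(1.0715)·0.15 = 18.7482
θ' = 1.0715 + (7.2000/3.0)·tan(-0.21)·0.15 = 0.9948
v' = 7.2000 − 2.3000·0.15 = 6.8550

(9.6171, 18.7482, 0.9948, 6.8550)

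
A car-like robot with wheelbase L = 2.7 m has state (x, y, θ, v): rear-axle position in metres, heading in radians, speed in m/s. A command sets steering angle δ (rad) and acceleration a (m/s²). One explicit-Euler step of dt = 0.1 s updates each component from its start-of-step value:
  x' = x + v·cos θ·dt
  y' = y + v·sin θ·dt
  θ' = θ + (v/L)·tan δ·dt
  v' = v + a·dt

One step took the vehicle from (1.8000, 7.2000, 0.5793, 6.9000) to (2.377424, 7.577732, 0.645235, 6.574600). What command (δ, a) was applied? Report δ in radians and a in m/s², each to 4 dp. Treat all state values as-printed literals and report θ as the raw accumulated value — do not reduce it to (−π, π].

δ = 0.2525, a = -3.2540

a = (v'−v)/dt = (-0.325400)/0.1 = -3.2540
Δθ = θ'−θ = 0.065935;  (v·dt/L) = 6.9000·0.1/2.7 = 0.255556
tan δ = Δθ·L/(v·dt) = 0.258007  →  δ = 0.2525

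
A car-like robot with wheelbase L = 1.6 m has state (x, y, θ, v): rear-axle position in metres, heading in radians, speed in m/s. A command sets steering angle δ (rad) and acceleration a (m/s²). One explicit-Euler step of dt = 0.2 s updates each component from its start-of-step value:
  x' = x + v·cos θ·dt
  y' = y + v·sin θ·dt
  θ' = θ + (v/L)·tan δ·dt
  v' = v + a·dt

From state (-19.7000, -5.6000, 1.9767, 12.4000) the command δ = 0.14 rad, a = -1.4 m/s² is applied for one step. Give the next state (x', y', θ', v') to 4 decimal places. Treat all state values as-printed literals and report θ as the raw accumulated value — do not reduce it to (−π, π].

x' = -19.7000 + 12.4000·cos(1.9767)·0.2 = -20.6792
y' = -5.6000 + 12.4000·sin(1.9767)·0.2 = -3.3215
θ' = 1.9767 + (12.4000/1.6)·tan(0.14)·0.2 = 2.1951
v' = 12.4000 − 1.4000·0.2 = 12.1200

(-20.6792, -3.3215, 2.1951, 12.1200)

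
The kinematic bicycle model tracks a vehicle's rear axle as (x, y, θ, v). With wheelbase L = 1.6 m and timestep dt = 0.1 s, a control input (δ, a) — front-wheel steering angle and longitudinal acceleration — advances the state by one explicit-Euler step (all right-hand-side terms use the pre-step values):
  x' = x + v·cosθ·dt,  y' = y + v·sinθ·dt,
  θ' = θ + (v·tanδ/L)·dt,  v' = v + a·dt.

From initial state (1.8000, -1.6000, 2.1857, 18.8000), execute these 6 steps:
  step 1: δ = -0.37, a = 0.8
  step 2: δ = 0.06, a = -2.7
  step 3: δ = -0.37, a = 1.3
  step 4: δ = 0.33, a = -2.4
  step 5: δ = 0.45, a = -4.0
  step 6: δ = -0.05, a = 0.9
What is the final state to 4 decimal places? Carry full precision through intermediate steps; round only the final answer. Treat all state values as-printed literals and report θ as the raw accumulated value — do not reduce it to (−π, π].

after step 1 (δ=-0.37, a=0.8): (0.715466, -0.064361, 1.729961, 18.880000)
after step 2 (δ=0.06, a=-2.7): (0.416231, 1.799774, 1.800846, 18.610000)
after step 3 (δ=-0.37, a=1.3): (-0.008125, 3.611746, 1.349713, 18.740000)
after step 4 (δ=0.33, a=-2.4): (0.402819, 5.440134, 1.750895, 18.500000)
after step 5 (δ=0.45, a=-4.0): (0.071435, 7.260212, 2.309427, 18.100000)
after step 6 (δ=-0.05, a=0.9): (-1.147195, 8.598510, 2.252818, 18.190000)

(-1.1472, 8.5985, 2.2528, 18.1900)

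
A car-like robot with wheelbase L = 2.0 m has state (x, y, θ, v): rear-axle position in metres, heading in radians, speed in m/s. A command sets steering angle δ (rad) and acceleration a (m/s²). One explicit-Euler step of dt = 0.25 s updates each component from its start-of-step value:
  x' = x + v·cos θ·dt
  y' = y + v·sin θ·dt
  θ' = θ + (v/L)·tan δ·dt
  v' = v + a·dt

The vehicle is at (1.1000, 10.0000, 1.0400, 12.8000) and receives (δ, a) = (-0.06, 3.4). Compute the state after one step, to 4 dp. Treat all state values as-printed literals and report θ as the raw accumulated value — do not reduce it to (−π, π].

(2.7199, 12.7597, 0.9439, 13.6500)

x' = 1.1000 + 12.8000·cos(1.0400)·0.25 = 2.7199
y' = 10.0000 + 12.8000·sin(1.0400)·0.25 = 12.7597
θ' = 1.0400 + (12.8000/2.0)·tan(-0.06)·0.25 = 0.9439
v' = 12.8000 + 3.4000·0.25 = 13.6500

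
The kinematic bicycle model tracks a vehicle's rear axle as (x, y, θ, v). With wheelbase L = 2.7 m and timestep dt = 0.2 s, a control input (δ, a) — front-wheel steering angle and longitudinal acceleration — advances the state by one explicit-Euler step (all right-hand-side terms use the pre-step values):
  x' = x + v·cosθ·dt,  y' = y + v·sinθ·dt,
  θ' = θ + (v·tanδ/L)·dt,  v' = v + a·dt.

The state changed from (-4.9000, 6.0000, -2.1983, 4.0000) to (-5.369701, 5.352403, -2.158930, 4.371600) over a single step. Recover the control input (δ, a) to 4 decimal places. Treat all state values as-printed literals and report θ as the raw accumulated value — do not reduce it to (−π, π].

δ = 0.1321, a = 1.8580

a = (v'−v)/dt = (0.371600)/0.2 = 1.8580
Δθ = θ'−θ = 0.039370;  (v·dt/L) = 4.0000·0.2/2.7 = 0.296296
tan δ = Δθ·L/(v·dt) = 0.132874  →  δ = 0.1321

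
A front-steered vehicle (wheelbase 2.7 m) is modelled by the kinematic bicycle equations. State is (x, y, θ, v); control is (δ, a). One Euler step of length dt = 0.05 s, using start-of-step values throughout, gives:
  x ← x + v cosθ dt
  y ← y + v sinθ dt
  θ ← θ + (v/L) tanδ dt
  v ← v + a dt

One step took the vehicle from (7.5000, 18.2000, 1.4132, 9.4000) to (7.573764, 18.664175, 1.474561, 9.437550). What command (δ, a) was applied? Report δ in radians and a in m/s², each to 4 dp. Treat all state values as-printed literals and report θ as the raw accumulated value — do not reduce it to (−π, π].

δ = 0.3389, a = 0.7510

a = (v'−v)/dt = (0.037550)/0.05 = 0.7510
Δθ = θ'−θ = 0.061361;  (v·dt/L) = 9.4000·0.05/2.7 = 0.174074
tan δ = Δθ·L/(v·dt) = 0.352499  →  δ = 0.3389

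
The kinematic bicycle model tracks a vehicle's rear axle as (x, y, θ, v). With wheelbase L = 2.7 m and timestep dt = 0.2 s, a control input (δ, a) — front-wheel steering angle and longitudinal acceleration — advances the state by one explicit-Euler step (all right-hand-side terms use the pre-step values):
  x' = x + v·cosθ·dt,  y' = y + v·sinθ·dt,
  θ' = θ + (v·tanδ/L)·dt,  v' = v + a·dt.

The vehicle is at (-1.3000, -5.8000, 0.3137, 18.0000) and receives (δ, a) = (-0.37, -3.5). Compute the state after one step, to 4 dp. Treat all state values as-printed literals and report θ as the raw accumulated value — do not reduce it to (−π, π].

(2.1243, -4.6891, -0.2035, 17.3000)

x' = -1.3000 + 18.0000·cos(0.3137)·0.2 = 2.1243
y' = -5.8000 + 18.0000·sin(0.3137)·0.2 = -4.6891
θ' = 0.3137 + (18.0000/2.7)·tan(-0.37)·0.2 = -0.2035
v' = 18.0000 − 3.5000·0.2 = 17.3000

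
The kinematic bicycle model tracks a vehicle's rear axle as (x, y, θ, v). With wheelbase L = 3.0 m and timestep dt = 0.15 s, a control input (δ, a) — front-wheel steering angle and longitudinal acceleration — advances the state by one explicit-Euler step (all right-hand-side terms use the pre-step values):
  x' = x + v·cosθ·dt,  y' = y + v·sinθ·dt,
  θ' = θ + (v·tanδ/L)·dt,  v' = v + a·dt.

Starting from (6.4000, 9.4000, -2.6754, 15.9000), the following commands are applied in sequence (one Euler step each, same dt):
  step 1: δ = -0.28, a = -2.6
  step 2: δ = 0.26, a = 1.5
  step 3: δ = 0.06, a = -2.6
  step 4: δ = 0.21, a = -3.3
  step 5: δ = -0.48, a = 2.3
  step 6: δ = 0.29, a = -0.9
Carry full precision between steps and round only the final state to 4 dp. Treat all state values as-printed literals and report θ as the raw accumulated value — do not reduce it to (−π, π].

(-6.1176, 3.7210, -2.6467, 15.0600)

after step 1 (δ=-0.28, a=-2.6): (4.269513, 8.327970, -2.904006, 15.510000)
after step 2 (δ=0.26, a=1.5): (2.008367, 7.780409, -2.697706, 15.735000)
after step 3 (δ=0.06, a=-2.6): (-0.123150, 6.766794, -2.650444, 15.345000)
after step 4 (δ=0.21, a=-3.3): (-2.152814, 5.681199, -2.486911, 14.850000)
after step 5 (δ=-0.48, a=2.3): (-3.919760, 4.324859, -2.873464, 15.195000)
after step 6 (δ=0.29, a=-0.9): (-6.117569, 3.721023, -2.646745, 15.060000)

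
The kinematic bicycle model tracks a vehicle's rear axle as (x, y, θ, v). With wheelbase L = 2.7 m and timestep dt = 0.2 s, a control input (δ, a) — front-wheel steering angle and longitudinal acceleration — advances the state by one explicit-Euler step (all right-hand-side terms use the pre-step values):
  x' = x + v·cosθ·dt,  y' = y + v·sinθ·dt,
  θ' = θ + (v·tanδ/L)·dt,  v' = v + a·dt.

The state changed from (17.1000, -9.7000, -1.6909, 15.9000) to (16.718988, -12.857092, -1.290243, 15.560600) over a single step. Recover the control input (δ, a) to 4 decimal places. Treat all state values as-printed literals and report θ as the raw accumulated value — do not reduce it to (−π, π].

δ = 0.3279, a = -1.6970

a = (v'−v)/dt = (-0.339400)/0.2 = -1.6970
Δθ = θ'−θ = 0.400657;  (v·dt/L) = 15.9000·0.2/2.7 = 1.177778
tan δ = Δθ·L/(v·dt) = 0.340180  →  δ = 0.3279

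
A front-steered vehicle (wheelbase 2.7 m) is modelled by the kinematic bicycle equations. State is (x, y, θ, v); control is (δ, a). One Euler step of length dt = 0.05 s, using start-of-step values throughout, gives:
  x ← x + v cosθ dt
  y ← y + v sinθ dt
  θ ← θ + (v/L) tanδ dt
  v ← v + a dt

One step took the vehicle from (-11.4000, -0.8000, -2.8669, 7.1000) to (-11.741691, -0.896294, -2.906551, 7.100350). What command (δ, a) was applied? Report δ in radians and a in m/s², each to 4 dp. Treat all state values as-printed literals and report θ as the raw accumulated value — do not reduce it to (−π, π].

a = (v'−v)/dt = (0.000350)/0.05 = 0.0070
Δθ = θ'−θ = -0.039651;  (v·dt/L) = 7.1000·0.05/2.7 = 0.131481
tan δ = Δθ·L/(v·dt) = -0.301571  →  δ = -0.2929

δ = -0.2929, a = 0.0070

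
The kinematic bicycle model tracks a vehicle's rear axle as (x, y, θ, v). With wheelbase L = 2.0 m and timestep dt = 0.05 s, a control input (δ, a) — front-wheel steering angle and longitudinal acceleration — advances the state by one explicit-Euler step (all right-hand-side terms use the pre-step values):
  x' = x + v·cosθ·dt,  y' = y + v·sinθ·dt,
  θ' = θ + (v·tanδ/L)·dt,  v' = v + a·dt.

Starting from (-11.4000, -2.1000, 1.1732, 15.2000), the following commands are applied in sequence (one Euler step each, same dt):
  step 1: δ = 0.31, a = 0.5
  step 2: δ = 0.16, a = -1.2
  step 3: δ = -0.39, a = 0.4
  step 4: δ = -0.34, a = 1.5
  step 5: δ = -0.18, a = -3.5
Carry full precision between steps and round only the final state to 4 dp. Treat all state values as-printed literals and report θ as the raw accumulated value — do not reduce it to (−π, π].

after step 1 (δ=0.31, a=0.5): (-11.105725, -1.399284, 1.294924, 15.225000)
after step 2 (δ=0.16, a=-1.2): (-10.898372, -0.666819, 1.356350, 15.165000)
after step 3 (δ=-0.39, a=0.4): (-10.737011, 0.074063, 1.200508, 15.185000)
after step 4 (δ=-0.34, a=1.5): (-10.462250, 0.781854, 1.066221, 15.260000)
after step 5 (δ=-0.18, a=-3.5): (-10.093389, 1.449768, 0.996800, 15.085000)

(-10.0934, 1.4498, 0.9968, 15.0850)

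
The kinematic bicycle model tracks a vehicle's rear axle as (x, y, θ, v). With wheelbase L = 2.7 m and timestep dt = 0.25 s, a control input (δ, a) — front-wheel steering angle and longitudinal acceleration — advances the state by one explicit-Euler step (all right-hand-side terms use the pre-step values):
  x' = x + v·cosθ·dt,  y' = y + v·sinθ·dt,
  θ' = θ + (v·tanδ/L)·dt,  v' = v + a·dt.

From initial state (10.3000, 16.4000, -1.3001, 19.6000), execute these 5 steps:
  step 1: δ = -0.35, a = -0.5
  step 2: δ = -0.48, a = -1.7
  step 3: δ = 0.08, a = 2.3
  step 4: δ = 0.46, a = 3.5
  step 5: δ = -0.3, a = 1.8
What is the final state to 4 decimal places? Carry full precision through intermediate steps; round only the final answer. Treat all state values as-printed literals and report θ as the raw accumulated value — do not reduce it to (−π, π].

after step 1 (δ=-0.35, a=-0.5): (11.610272, 11.678434, -1.962559, 19.475000)
after step 2 (δ=-0.48, a=-1.7): (9.751295, 7.178553, -2.901346, 19.050000)
after step 3 (δ=0.08, a=2.3): (5.125577, 6.045352, -2.759933, 19.625000)
after step 4 (δ=0.46, a=3.5): (0.572343, 4.217964, -1.859638, 20.500000)
after step 5 (δ=-0.3, a=1.8): (-0.887474, -0.694730, -2.446804, 20.950000)

(-0.8875, -0.6947, -2.4468, 20.9500)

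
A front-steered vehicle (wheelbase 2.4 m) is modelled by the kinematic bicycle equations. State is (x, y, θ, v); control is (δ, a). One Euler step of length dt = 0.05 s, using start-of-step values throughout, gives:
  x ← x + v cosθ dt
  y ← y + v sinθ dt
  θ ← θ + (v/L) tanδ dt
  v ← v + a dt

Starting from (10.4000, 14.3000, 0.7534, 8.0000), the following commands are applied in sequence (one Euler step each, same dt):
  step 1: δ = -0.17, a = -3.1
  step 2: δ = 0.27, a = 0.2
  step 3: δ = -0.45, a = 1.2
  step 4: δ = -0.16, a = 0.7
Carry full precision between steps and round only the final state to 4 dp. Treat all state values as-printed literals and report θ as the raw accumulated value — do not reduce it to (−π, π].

(11.5723, 15.3593, 0.6644, 7.9500)

after step 1 (δ=-0.17, a=-3.1): (10.691747, 14.573649, 0.724791, 7.845000)
after step 2 (δ=0.27, a=0.2): (10.985400, 14.833702, 0.770023, 7.855000)
after step 3 (δ=-0.45, a=1.2): (11.267353, 15.107116, 0.690973, 7.915000)
after step 4 (δ=-0.16, a=0.7): (11.572329, 15.359323, 0.664362, 7.950000)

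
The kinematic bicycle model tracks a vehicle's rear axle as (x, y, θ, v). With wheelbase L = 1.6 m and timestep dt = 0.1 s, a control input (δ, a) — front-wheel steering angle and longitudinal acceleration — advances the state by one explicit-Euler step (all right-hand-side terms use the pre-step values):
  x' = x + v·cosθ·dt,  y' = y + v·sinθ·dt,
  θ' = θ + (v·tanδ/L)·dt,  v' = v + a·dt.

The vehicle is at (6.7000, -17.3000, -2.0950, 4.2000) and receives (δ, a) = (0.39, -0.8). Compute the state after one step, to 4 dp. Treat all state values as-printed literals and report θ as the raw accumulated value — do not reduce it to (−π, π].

x' = 6.7000 + 4.2000·cos(-2.0950)·0.1 = 6.4898
y' = -17.3000 + 4.2000·sin(-2.0950)·0.1 = -17.6636
θ' = -2.0950 + (4.2000/1.6)·tan(0.39)·0.1 = -1.9871
v' = 4.2000 − 0.8000·0.1 = 4.1200

(6.4898, -17.6636, -1.9871, 4.1200)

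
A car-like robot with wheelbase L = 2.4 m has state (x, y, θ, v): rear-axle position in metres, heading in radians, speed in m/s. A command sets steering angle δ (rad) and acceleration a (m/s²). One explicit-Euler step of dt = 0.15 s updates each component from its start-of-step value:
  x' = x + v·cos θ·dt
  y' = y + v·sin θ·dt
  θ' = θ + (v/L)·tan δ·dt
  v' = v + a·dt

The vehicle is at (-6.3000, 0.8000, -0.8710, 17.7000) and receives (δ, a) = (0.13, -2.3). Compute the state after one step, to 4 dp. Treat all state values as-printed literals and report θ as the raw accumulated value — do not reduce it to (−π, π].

x' = -6.3000 + 17.7000·cos(-0.8710)·0.15 = -4.5900
y' = 0.8000 + 17.7000·sin(-0.8710)·0.15 = -1.2310
θ' = -0.8710 + (17.7000/2.4)·tan(0.13)·0.15 = -0.7264
v' = 17.7000 − 2.3000·0.15 = 17.3550

(-4.5900, -1.2310, -0.7264, 17.3550)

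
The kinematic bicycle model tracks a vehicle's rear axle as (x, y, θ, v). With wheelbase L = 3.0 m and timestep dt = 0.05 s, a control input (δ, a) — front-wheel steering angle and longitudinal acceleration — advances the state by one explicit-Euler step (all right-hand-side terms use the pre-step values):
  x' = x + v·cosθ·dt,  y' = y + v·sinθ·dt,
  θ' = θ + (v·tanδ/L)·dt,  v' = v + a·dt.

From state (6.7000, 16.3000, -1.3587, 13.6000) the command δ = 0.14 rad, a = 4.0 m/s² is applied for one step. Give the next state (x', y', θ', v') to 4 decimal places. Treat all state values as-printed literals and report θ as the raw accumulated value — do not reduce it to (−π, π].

(6.8431, 15.6352, -1.3268, 13.8000)

x' = 6.7000 + 13.6000·cos(-1.3587)·0.05 = 6.8431
y' = 16.3000 + 13.6000·sin(-1.3587)·0.05 = 15.6352
θ' = -1.3587 + (13.6000/3.0)·tan(0.14)·0.05 = -1.3268
v' = 13.6000 + 4.0000·0.05 = 13.8000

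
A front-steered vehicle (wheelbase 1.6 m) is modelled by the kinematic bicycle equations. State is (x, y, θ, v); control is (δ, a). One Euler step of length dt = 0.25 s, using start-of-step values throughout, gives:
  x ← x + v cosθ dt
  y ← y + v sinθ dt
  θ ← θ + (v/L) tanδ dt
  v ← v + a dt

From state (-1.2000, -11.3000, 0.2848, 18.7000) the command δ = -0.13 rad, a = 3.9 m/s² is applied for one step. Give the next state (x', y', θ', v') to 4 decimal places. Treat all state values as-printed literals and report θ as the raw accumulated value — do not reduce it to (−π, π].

(3.2867, -9.9865, -0.0972, 19.6750)

x' = -1.2000 + 18.7000·cos(0.2848)·0.25 = 3.2867
y' = -11.3000 + 18.7000·sin(0.2848)·0.25 = -9.9865
θ' = 0.2848 + (18.7000/1.6)·tan(-0.13)·0.25 = -0.0972
v' = 18.7000 + 3.9000·0.25 = 19.6750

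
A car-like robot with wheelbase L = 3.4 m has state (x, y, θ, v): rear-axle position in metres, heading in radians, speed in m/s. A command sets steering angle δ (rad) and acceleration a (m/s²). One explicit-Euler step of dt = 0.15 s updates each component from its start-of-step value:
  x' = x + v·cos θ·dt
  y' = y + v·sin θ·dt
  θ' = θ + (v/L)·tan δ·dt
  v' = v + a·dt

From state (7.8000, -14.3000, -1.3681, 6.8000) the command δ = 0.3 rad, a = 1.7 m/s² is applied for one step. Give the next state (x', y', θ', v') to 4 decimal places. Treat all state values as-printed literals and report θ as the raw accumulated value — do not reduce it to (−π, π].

x' = 7.8000 + 6.8000·cos(-1.3681)·0.15 = 8.0053
y' = -14.3000 + 6.8000·sin(-1.3681)·0.15 = -15.2991
θ' = -1.3681 + (6.8000/3.4)·tan(0.3)·0.15 = -1.2753
v' = 6.8000 + 1.7000·0.15 = 7.0550

(8.0053, -15.2991, -1.2753, 7.0550)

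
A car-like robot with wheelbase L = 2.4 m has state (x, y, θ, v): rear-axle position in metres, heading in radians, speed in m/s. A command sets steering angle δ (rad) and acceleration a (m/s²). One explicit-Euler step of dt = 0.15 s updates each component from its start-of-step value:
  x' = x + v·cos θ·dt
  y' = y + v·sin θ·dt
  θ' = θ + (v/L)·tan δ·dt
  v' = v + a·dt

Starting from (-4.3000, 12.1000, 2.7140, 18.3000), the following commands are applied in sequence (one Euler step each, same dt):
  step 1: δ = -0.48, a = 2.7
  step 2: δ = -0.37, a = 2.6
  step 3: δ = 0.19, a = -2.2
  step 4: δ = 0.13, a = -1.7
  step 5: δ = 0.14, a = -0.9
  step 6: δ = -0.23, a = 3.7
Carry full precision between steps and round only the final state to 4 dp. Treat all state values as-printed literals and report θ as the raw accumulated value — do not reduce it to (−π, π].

(-12.3461, 25.8303, 1.9421, 18.9300)

after step 1 (δ=-0.48, a=2.7): (-6.797859, 13.238300, 2.118551, 18.705000)
after step 2 (δ=-0.37, a=2.6): (-8.259015, 15.633557, 1.665115, 19.095000)
after step 3 (δ=0.19, a=-2.2): (-8.528767, 18.485077, 1.894637, 18.765000)
after step 4 (δ=0.13, a=-1.7): (-9.424447, 21.153517, 2.047967, 18.510000)
after step 5 (δ=0.14, a=-0.9): (-10.699605, 23.619876, 2.210996, 18.375000)
after step 6 (δ=-0.23, a=3.7): (-12.346066, 25.830323, 1.942097, 18.930000)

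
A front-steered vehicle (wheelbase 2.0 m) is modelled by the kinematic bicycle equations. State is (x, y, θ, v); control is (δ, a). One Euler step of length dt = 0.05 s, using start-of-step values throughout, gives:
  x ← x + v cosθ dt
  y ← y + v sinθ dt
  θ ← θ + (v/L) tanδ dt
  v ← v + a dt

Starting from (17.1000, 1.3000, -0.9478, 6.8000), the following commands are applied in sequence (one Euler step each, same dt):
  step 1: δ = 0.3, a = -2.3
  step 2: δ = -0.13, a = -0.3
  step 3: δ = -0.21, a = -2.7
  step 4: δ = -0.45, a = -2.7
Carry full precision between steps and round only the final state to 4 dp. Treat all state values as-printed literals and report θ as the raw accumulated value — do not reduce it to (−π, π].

(17.8996, 0.2320, -1.0315, 6.4000)

after step 1 (δ=0.3, a=-2.3): (17.298380, 1.023874, -0.895213, 6.685000)
after step 2 (δ=-0.13, a=-0.3): (17.507404, 0.763045, -0.917062, 6.670000)
after step 3 (δ=-0.21, a=-2.7): (17.710224, 0.498307, -0.952604, 6.535000)
after step 4 (δ=-0.45, a=-2.7): (17.899596, 0.232029, -1.031523, 6.400000)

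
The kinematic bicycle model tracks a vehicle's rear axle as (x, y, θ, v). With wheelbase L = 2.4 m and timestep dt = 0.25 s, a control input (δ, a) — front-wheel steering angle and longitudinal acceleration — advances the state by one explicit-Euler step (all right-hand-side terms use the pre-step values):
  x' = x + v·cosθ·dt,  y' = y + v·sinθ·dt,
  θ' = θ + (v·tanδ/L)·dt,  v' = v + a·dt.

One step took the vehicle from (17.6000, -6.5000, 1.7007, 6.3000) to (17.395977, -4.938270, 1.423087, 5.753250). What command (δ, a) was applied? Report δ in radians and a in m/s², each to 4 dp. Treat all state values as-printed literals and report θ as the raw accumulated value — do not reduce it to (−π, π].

δ = -0.4002, a = -2.1870

a = (v'−v)/dt = (-0.546750)/0.25 = -2.1870
Δθ = θ'−θ = -0.277613;  (v·dt/L) = 6.3000·0.25/2.4 = 0.656250
tan δ = Δθ·L/(v·dt) = -0.423029  →  δ = -0.4002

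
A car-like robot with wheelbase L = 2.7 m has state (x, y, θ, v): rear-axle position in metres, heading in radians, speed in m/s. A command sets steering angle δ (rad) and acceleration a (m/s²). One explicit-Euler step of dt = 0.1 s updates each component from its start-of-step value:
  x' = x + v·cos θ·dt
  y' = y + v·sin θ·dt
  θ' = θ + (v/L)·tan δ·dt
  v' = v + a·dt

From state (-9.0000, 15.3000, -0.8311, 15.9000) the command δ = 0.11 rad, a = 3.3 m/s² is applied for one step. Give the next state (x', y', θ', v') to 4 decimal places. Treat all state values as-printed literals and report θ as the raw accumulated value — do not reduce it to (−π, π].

(-7.9282, 14.1255, -0.7661, 16.2300)

x' = -9.0000 + 15.9000·cos(-0.8311)·0.1 = -7.9282
y' = 15.3000 + 15.9000·sin(-0.8311)·0.1 = 14.1255
θ' = -0.8311 + (15.9000/2.7)·tan(0.11)·0.1 = -0.7661
v' = 15.9000 + 3.3000·0.1 = 16.2300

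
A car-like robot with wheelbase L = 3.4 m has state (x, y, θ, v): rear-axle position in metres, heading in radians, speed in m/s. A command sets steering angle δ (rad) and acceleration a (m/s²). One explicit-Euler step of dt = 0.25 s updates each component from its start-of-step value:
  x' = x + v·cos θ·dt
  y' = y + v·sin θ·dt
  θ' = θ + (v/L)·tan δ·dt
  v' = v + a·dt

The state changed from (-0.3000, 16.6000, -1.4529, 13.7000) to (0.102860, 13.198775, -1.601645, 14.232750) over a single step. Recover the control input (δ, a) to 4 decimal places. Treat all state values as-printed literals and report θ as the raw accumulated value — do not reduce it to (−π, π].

a = (v'−v)/dt = (0.532750)/0.25 = 2.1310
Δθ = θ'−θ = -0.148745;  (v·dt/L) = 13.7000·0.25/3.4 = 1.007353
tan δ = Δθ·L/(v·dt) = -0.147659  →  δ = -0.1466

δ = -0.1466, a = 2.1310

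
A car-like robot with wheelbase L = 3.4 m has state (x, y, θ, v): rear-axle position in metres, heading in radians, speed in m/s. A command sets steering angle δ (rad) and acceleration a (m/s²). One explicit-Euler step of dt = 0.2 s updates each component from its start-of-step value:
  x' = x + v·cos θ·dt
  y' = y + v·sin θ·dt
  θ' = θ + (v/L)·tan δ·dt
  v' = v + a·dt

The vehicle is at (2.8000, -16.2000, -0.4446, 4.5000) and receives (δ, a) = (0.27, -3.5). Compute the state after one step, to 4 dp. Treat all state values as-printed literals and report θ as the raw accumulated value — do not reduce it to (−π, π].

(3.6125, -16.5871, -0.3713, 3.8000)

x' = 2.8000 + 4.5000·cos(-0.4446)·0.2 = 3.6125
y' = -16.2000 + 4.5000·sin(-0.4446)·0.2 = -16.5871
θ' = -0.4446 + (4.5000/3.4)·tan(0.27)·0.2 = -0.3713
v' = 4.5000 − 3.5000·0.2 = 3.8000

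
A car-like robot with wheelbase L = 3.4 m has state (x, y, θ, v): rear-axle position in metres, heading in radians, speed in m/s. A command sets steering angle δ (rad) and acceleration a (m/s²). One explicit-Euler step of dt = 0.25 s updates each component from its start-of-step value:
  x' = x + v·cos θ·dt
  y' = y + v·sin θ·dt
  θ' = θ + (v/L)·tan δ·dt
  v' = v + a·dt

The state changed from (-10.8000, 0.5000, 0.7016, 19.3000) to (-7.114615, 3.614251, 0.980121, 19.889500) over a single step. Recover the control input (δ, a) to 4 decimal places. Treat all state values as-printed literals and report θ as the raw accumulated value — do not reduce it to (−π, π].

a = (v'−v)/dt = (0.589500)/0.25 = 2.3580
Δθ = θ'−θ = 0.278521;  (v·dt/L) = 19.3000·0.25/3.4 = 1.419118
tan δ = Δθ·L/(v·dt) = 0.196264  →  δ = 0.1938

δ = 0.1938, a = 2.3580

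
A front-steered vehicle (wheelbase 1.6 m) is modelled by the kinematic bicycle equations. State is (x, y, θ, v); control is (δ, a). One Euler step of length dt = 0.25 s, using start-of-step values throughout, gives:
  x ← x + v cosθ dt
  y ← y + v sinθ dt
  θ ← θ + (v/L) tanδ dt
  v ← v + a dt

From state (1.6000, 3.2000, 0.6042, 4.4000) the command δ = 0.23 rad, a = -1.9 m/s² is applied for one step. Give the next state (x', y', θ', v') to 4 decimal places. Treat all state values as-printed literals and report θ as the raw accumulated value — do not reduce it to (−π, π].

(2.5053, 3.8249, 0.7652, 3.9250)

x' = 1.6000 + 4.4000·cos(0.6042)·0.25 = 2.5053
y' = 3.2000 + 4.4000·sin(0.6042)·0.25 = 3.8249
θ' = 0.6042 + (4.4000/1.6)·tan(0.23)·0.25 = 0.7652
v' = 4.4000 − 1.9000·0.25 = 3.9250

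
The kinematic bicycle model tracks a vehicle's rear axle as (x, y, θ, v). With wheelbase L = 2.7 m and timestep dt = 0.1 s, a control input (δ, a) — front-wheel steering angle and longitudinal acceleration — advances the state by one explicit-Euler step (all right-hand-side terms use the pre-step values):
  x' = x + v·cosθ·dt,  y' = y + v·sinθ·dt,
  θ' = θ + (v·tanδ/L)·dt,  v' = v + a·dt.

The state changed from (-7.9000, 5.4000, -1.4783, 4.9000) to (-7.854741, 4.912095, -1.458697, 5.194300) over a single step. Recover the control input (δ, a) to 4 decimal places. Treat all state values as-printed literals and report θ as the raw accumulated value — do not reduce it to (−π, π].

δ = 0.1076, a = 2.9430

a = (v'−v)/dt = (0.294300)/0.1 = 2.9430
Δθ = θ'−θ = 0.019603;  (v·dt/L) = 4.9000·0.1/2.7 = 0.181481
tan δ = Δθ·L/(v·dt) = 0.108017  →  δ = 0.1076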